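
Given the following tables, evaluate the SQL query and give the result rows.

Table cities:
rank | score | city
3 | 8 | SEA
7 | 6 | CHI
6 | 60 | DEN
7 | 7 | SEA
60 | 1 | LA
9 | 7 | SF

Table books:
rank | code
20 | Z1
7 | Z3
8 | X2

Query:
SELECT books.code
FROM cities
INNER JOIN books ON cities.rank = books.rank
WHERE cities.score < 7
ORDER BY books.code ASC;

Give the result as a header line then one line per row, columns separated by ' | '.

== RESULT ==
books.code
Z3

Derivation:
After JOIN books (2 rows):
cities.rank | cities.score | cities.city | books.rank | books.code
7 | 6 | CHI | 7 | Z3
7 | 7 | SEA | 7 | Z3
After WHERE (1 rows):
cities.rank | cities.score | cities.city | books.rank | books.code
7 | 6 | CHI | 7 | Z3
After SELECT (1 rows):
books.code
Z3
After ORDER BY (1 rows):
books.code
Z3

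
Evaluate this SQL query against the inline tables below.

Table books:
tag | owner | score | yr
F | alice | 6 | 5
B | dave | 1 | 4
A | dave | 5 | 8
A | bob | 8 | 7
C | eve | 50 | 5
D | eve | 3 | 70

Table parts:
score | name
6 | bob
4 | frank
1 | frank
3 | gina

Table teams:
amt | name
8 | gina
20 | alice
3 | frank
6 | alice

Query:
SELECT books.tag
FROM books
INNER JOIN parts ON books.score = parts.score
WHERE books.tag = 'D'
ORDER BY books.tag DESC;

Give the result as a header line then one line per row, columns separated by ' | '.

== RESULT ==
books.tag
D

Derivation:
After JOIN parts (3 rows):
books.tag | books.owner | books.score | books.yr | parts.score | parts.name
F | alice | 6 | 5 | 6 | bob
B | dave | 1 | 4 | 1 | frank
D | eve | 3 | 70 | 3 | gina
After WHERE (1 rows):
books.tag | books.owner | books.score | books.yr | parts.score | parts.name
D | eve | 3 | 70 | 3 | gina
After SELECT (1 rows):
books.tag
D
After ORDER BY (1 rows):
books.tag
D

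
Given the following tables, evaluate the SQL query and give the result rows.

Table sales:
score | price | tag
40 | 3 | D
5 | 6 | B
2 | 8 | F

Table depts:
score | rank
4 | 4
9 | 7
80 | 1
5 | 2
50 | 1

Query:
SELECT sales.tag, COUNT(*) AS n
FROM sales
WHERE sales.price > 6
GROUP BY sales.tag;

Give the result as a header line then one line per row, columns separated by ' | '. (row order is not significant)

== RESULT ==
sales.tag | n
F | 1

Derivation:
After WHERE (1 rows):
sales.score | sales.price | sales.tag
2 | 8 | F
After GROUP BY (1 rows):
sales.tag | n
F | 1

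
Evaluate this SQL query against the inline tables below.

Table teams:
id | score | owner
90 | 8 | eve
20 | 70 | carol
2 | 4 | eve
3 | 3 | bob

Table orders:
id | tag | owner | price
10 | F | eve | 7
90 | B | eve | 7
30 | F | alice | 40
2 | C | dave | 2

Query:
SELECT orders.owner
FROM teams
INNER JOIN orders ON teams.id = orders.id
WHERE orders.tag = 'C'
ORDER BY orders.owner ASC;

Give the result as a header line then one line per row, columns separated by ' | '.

After JOIN orders (2 rows):
teams.id | teams.score | teams.owner | orders.id | orders.tag | orders.owner | orders.price
90 | 8 | eve | 90 | B | eve | 7
2 | 4 | eve | 2 | C | dave | 2
After WHERE (1 rows):
teams.id | teams.score | teams.owner | orders.id | orders.tag | orders.owner | orders.price
2 | 4 | eve | 2 | C | dave | 2
After SELECT (1 rows):
orders.owner
dave
After ORDER BY (1 rows):
orders.owner
dave

== RESULT ==
orders.owner
dave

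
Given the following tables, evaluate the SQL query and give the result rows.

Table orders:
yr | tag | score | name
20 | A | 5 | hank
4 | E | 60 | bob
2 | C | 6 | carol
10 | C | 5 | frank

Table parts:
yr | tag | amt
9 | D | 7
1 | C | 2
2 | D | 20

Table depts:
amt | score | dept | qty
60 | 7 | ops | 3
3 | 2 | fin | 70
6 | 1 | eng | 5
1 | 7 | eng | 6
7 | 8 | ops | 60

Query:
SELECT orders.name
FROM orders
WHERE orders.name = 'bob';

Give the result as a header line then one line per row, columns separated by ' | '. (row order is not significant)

== RESULT ==
orders.name
bob

Derivation:
After WHERE (1 rows):
orders.yr | orders.tag | orders.score | orders.name
4 | E | 60 | bob
After SELECT (1 rows):
orders.name
bob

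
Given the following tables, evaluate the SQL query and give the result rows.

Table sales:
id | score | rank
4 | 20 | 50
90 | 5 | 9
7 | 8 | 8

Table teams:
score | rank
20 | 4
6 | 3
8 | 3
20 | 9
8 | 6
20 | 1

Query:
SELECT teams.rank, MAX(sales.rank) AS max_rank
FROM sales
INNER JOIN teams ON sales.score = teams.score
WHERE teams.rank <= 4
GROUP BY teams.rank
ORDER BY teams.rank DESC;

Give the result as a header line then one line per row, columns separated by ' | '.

After JOIN teams (5 rows):
sales.id | sales.score | sales.rank | teams.score | teams.rank
4 | 20 | 50 | 20 | 4
4 | 20 | 50 | 20 | 9
4 | 20 | 50 | 20 | 1
7 | 8 | 8 | 8 | 3
7 | 8 | 8 | 8 | 6
After WHERE (3 rows):
sales.id | sales.score | sales.rank | teams.score | teams.rank
4 | 20 | 50 | 20 | 4
4 | 20 | 50 | 20 | 1
7 | 8 | 8 | 8 | 3
After GROUP BY (3 rows):
teams.rank | max_rank
4 | 50
1 | 50
3 | 8
After ORDER BY (3 rows):
teams.rank | max_rank
4 | 50
3 | 8
1 | 50

== RESULT ==
teams.rank | max_rank
4 | 50
3 | 8
1 | 50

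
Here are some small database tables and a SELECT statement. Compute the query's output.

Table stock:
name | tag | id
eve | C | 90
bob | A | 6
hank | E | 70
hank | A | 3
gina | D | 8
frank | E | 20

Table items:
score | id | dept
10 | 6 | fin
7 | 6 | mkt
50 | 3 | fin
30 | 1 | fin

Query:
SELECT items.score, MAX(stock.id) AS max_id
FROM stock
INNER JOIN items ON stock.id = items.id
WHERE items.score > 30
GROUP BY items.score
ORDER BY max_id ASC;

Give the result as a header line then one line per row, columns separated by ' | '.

After JOIN items (3 rows):
stock.name | stock.tag | stock.id | items.score | items.id | items.dept
bob | A | 6 | 10 | 6 | fin
bob | A | 6 | 7 | 6 | mkt
hank | A | 3 | 50 | 3 | fin
After WHERE (1 rows):
stock.name | stock.tag | stock.id | items.score | items.id | items.dept
hank | A | 3 | 50 | 3 | fin
After GROUP BY (1 rows):
items.score | max_id
50 | 3
After ORDER BY (1 rows):
items.score | max_id
50 | 3

== RESULT ==
items.score | max_id
50 | 3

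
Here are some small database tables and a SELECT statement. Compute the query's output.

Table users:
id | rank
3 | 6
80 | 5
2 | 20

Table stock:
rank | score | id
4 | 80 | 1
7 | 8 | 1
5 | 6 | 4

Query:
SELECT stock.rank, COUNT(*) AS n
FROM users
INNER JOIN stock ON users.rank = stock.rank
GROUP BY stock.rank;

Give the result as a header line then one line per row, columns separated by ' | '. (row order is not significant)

After JOIN stock (1 rows):
users.id | users.rank | stock.rank | stock.score | stock.id
80 | 5 | 5 | 6 | 4
After GROUP BY (1 rows):
stock.rank | n
5 | 1

== RESULT ==
stock.rank | n
5 | 1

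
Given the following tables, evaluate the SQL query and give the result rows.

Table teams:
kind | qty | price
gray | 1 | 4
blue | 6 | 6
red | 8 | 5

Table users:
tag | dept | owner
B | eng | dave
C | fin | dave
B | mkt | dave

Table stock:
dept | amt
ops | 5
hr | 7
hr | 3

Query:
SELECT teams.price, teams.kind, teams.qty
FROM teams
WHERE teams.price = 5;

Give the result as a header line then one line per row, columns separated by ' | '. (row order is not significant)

== RESULT ==
teams.price | teams.kind | teams.qty
5 | red | 8

Derivation:
After WHERE (1 rows):
teams.kind | teams.qty | teams.price
red | 8 | 5
After SELECT (1 rows):
teams.price | teams.kind | teams.qty
5 | red | 8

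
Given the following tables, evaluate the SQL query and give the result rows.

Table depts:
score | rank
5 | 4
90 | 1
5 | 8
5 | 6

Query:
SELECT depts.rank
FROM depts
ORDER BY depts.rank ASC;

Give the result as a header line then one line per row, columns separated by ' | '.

After SELECT (4 rows):
depts.rank
4
1
8
6
After ORDER BY (4 rows):
depts.rank
1
4
6
8

== RESULT ==
depts.rank
1
4
6
8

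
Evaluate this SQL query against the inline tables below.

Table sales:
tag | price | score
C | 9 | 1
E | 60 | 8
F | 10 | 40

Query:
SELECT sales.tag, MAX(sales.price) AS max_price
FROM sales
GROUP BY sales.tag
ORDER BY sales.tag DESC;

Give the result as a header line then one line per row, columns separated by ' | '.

== RESULT ==
sales.tag | max_price
F | 10
E | 60
C | 9

Derivation:
After GROUP BY (3 rows):
sales.tag | max_price
C | 9
E | 60
F | 10
After ORDER BY (3 rows):
sales.tag | max_price
F | 10
E | 60
C | 9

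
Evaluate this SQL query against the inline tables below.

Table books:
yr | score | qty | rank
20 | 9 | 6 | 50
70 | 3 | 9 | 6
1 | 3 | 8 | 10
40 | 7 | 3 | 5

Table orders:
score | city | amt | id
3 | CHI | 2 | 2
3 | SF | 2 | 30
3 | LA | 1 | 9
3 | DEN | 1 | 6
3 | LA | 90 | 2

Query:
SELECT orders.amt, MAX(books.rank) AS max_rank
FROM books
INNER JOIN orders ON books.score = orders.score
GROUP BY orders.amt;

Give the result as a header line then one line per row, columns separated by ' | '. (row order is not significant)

After JOIN orders (10 rows):
books.yr | books.score | books.qty | books.rank | orders.score | orders.city | orders.amt | orders.id
70 | 3 | 9 | 6 | 3 | CHI | 2 | 2
70 | 3 | 9 | 6 | 3 | SF | 2 | 30
70 | 3 | 9 | 6 | 3 | LA | 1 | 9
70 | 3 | 9 | 6 | 3 | DEN | 1 | 6
70 | 3 | 9 | 6 | 3 | LA | 90 | 2
1 | 3 | 8 | 10 | 3 | CHI | 2 | 2
1 | 3 | 8 | 10 | 3 | SF | 2 | 30
1 | 3 | 8 | 10 | 3 | LA | 1 | 9
1 | 3 | 8 | 10 | 3 | DEN | 1 | 6
1 | 3 | 8 | 10 | 3 | LA | 90 | 2
After GROUP BY (3 rows):
orders.amt | max_rank
2 | 10
1 | 10
90 | 10

== RESULT ==
orders.amt | max_rank
2 | 10
1 | 10
90 | 10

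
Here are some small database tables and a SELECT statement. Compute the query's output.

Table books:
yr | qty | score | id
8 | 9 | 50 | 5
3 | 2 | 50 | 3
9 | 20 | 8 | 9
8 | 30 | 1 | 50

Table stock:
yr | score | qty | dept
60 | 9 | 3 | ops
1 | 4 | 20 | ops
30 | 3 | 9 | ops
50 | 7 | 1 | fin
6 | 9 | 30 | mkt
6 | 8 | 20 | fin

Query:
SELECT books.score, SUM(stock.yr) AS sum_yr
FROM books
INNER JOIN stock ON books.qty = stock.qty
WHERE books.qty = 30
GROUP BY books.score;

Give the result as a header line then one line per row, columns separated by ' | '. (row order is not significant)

After JOIN stock (4 rows):
books.yr | books.qty | books.score | books.id | stock.yr | stock.score | stock.qty | stock.dept
8 | 9 | 50 | 5 | 30 | 3 | 9 | ops
9 | 20 | 8 | 9 | 1 | 4 | 20 | ops
9 | 20 | 8 | 9 | 6 | 8 | 20 | fin
8 | 30 | 1 | 50 | 6 | 9 | 30 | mkt
After WHERE (1 rows):
books.yr | books.qty | books.score | books.id | stock.yr | stock.score | stock.qty | stock.dept
8 | 30 | 1 | 50 | 6 | 9 | 30 | mkt
After GROUP BY (1 rows):
books.score | sum_yr
1 | 6

== RESULT ==
books.score | sum_yr
1 | 6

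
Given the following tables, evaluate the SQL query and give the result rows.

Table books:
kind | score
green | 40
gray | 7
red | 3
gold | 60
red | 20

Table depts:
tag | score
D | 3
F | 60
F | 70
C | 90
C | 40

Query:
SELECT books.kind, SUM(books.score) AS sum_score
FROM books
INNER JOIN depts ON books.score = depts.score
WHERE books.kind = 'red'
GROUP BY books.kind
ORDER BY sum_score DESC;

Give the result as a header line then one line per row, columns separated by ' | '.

== RESULT ==
books.kind | sum_score
red | 3

Derivation:
After JOIN depts (3 rows):
books.kind | books.score | depts.tag | depts.score
green | 40 | C | 40
red | 3 | D | 3
gold | 60 | F | 60
After WHERE (1 rows):
books.kind | books.score | depts.tag | depts.score
red | 3 | D | 3
After GROUP BY (1 rows):
books.kind | sum_score
red | 3
After ORDER BY (1 rows):
books.kind | sum_score
red | 3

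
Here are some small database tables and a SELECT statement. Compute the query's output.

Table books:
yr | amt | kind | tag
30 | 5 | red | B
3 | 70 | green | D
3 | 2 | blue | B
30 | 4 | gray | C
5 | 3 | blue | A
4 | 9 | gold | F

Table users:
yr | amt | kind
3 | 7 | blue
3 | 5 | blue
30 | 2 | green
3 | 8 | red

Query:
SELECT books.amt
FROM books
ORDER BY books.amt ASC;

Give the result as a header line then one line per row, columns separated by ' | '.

After SELECT (6 rows):
books.amt
5
70
2
4
3
9
After ORDER BY (6 rows):
books.amt
2
3
4
5
9
70

== RESULT ==
books.amt
2
3
4
5
9
70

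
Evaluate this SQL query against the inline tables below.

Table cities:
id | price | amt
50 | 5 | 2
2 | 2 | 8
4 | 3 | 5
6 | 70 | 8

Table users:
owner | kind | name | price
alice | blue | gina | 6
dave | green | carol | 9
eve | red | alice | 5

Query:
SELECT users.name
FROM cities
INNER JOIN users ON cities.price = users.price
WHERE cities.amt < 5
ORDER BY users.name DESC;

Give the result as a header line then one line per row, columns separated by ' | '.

After JOIN users (1 rows):
cities.id | cities.price | cities.amt | users.owner | users.kind | users.name | users.price
50 | 5 | 2 | eve | red | alice | 5
After WHERE (1 rows):
cities.id | cities.price | cities.amt | users.owner | users.kind | users.name | users.price
50 | 5 | 2 | eve | red | alice | 5
After SELECT (1 rows):
users.name
alice
After ORDER BY (1 rows):
users.name
alice

== RESULT ==
users.name
alice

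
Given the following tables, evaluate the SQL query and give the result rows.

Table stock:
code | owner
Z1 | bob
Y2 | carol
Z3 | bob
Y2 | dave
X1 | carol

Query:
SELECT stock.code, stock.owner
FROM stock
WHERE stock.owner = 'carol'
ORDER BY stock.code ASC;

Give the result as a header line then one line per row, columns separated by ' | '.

After WHERE (2 rows):
stock.code | stock.owner
Y2 | carol
X1 | carol
After SELECT (2 rows):
stock.code | stock.owner
Y2 | carol
X1 | carol
After ORDER BY (2 rows):
stock.code | stock.owner
X1 | carol
Y2 | carol

== RESULT ==
stock.code | stock.owner
X1 | carol
Y2 | carol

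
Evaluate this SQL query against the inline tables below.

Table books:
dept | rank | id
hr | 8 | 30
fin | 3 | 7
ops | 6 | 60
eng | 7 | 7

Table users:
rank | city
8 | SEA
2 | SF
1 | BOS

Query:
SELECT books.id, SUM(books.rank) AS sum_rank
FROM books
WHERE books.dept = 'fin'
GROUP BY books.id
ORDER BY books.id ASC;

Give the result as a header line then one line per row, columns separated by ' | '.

After WHERE (1 rows):
books.dept | books.rank | books.id
fin | 3 | 7
After GROUP BY (1 rows):
books.id | sum_rank
7 | 3
After ORDER BY (1 rows):
books.id | sum_rank
7 | 3

== RESULT ==
books.id | sum_rank
7 | 3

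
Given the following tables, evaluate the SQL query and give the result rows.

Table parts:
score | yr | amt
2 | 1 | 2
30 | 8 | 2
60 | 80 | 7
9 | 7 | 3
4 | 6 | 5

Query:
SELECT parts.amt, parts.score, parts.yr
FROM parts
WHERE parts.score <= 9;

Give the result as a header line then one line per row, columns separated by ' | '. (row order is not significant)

After WHERE (3 rows):
parts.score | parts.yr | parts.amt
2 | 1 | 2
9 | 7 | 3
4 | 6 | 5
After SELECT (3 rows):
parts.amt | parts.score | parts.yr
2 | 2 | 1
3 | 9 | 7
5 | 4 | 6

== RESULT ==
parts.amt | parts.score | parts.yr
2 | 2 | 1
3 | 9 | 7
5 | 4 | 6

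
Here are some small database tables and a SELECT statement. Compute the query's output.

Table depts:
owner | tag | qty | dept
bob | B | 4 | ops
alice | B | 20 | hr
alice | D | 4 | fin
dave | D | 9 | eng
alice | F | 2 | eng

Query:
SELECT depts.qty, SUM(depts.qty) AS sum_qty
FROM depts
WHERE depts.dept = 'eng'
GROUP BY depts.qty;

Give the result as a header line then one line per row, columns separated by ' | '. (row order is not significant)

After WHERE (2 rows):
depts.owner | depts.tag | depts.qty | depts.dept
dave | D | 9 | eng
alice | F | 2 | eng
After GROUP BY (2 rows):
depts.qty | sum_qty
9 | 9
2 | 2

== RESULT ==
depts.qty | sum_qty
9 | 9
2 | 2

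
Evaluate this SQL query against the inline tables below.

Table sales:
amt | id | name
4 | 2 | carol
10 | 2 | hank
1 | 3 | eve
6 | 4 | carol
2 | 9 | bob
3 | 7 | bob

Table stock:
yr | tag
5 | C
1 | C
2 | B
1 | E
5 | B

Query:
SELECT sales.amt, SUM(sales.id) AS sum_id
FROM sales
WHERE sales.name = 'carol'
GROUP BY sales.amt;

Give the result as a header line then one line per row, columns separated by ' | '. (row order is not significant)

== RESULT ==
sales.amt | sum_id
4 | 2
6 | 4

Derivation:
After WHERE (2 rows):
sales.amt | sales.id | sales.name
4 | 2 | carol
6 | 4 | carol
After GROUP BY (2 rows):
sales.amt | sum_id
4 | 2
6 | 4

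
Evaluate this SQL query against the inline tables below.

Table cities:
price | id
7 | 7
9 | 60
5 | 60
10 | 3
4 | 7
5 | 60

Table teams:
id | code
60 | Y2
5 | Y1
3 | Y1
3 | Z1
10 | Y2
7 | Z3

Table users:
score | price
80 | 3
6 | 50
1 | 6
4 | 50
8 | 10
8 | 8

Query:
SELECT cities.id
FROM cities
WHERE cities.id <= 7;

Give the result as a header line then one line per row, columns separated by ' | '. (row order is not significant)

After WHERE (3 rows):
cities.price | cities.id
7 | 7
10 | 3
4 | 7
After SELECT (3 rows):
cities.id
7
3
7

== RESULT ==
cities.id
7
3
7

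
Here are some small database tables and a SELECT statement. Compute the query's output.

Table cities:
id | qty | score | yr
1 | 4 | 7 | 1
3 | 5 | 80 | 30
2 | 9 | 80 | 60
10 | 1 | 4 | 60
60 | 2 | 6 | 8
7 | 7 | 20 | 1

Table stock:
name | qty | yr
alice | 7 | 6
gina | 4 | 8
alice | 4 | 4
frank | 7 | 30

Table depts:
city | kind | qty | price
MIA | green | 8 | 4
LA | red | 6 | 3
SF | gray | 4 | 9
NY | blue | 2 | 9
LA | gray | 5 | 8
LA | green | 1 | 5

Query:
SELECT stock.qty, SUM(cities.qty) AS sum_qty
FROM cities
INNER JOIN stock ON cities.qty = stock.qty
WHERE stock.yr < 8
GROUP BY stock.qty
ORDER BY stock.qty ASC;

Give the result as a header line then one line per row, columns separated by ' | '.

== RESULT ==
stock.qty | sum_qty
4 | 4
7 | 7

Derivation:
After JOIN stock (4 rows):
cities.id | cities.qty | cities.score | cities.yr | stock.name | stock.qty | stock.yr
1 | 4 | 7 | 1 | gina | 4 | 8
1 | 4 | 7 | 1 | alice | 4 | 4
7 | 7 | 20 | 1 | alice | 7 | 6
7 | 7 | 20 | 1 | frank | 7 | 30
After WHERE (2 rows):
cities.id | cities.qty | cities.score | cities.yr | stock.name | stock.qty | stock.yr
1 | 4 | 7 | 1 | alice | 4 | 4
7 | 7 | 20 | 1 | alice | 7 | 6
After GROUP BY (2 rows):
stock.qty | sum_qty
4 | 4
7 | 7
After ORDER BY (2 rows):
stock.qty | sum_qty
4 | 4
7 | 7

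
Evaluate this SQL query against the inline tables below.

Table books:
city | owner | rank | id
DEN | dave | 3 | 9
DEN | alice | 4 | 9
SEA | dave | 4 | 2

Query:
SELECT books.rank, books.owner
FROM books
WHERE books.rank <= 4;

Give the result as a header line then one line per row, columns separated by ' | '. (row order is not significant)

After WHERE (3 rows):
books.city | books.owner | books.rank | books.id
DEN | dave | 3 | 9
DEN | alice | 4 | 9
SEA | dave | 4 | 2
After SELECT (3 rows):
books.rank | books.owner
3 | dave
4 | alice
4 | dave

== RESULT ==
books.rank | books.owner
3 | dave
4 | alice
4 | dave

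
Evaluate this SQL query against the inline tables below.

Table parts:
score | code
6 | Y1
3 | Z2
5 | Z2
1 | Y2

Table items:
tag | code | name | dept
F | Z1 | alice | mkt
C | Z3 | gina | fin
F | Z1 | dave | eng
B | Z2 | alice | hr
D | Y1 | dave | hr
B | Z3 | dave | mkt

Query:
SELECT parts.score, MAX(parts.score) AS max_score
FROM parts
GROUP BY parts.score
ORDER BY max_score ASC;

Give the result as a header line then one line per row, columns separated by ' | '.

After GROUP BY (4 rows):
parts.score | max_score
6 | 6
3 | 3
5 | 5
1 | 1
After ORDER BY (4 rows):
parts.score | max_score
1 | 1
3 | 3
5 | 5
6 | 6

== RESULT ==
parts.score | max_score
1 | 1
3 | 3
5 | 5
6 | 6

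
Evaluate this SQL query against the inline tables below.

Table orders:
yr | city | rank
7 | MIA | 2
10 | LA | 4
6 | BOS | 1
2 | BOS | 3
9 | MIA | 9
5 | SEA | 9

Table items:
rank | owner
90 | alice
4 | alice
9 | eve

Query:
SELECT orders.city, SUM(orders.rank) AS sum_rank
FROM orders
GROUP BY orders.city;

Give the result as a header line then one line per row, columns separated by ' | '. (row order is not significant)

After GROUP BY (4 rows):
orders.city | sum_rank
MIA | 11
LA | 4
BOS | 4
SEA | 9

== RESULT ==
orders.city | sum_rank
MIA | 11
LA | 4
BOS | 4
SEA | 9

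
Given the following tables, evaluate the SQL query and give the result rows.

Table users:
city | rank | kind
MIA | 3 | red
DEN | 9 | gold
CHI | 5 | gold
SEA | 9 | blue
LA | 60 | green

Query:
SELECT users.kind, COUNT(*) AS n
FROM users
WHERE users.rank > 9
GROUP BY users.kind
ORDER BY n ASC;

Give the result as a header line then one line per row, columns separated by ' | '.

After WHERE (1 rows):
users.city | users.rank | users.kind
LA | 60 | green
After GROUP BY (1 rows):
users.kind | n
green | 1
After ORDER BY (1 rows):
users.kind | n
green | 1

== RESULT ==
users.kind | n
green | 1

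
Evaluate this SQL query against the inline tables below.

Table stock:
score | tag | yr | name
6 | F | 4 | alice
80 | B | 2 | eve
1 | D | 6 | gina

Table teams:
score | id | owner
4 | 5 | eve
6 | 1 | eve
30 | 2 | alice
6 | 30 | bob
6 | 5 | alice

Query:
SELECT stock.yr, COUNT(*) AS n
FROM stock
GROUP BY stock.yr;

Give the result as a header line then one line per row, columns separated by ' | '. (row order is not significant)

After GROUP BY (3 rows):
stock.yr | n
4 | 1
2 | 1
6 | 1

== RESULT ==
stock.yr | n
4 | 1
2 | 1
6 | 1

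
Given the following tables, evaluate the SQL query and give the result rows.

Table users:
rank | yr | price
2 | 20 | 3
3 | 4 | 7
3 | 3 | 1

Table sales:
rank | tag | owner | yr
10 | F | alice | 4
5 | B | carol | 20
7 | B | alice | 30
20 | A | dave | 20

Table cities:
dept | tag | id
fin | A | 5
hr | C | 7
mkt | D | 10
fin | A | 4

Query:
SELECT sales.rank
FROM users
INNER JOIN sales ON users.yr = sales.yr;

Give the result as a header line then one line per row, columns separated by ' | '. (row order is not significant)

After JOIN sales (3 rows):
users.rank | users.yr | users.price | sales.rank | sales.tag | sales.owner | sales.yr
2 | 20 | 3 | 5 | B | carol | 20
2 | 20 | 3 | 20 | A | dave | 20
3 | 4 | 7 | 10 | F | alice | 4
After SELECT (3 rows):
sales.rank
5
20
10

== RESULT ==
sales.rank
5
20
10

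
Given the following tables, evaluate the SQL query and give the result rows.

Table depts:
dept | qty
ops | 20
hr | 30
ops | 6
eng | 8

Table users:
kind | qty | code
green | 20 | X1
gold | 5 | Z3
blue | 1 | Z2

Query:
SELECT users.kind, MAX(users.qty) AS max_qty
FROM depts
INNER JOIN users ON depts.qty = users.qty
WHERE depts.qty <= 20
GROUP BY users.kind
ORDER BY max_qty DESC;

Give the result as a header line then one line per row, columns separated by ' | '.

== RESULT ==
users.kind | max_qty
green | 20

Derivation:
After JOIN users (1 rows):
depts.dept | depts.qty | users.kind | users.qty | users.code
ops | 20 | green | 20 | X1
After WHERE (1 rows):
depts.dept | depts.qty | users.kind | users.qty | users.code
ops | 20 | green | 20 | X1
After GROUP BY (1 rows):
users.kind | max_qty
green | 20
After ORDER BY (1 rows):
users.kind | max_qty
green | 20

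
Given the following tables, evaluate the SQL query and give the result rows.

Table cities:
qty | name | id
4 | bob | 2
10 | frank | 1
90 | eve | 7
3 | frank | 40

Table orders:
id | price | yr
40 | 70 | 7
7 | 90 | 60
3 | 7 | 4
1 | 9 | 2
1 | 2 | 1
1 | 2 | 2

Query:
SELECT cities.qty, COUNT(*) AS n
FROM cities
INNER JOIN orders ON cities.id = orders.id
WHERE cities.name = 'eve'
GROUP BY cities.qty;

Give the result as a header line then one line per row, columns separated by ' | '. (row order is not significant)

After JOIN orders (5 rows):
cities.qty | cities.name | cities.id | orders.id | orders.price | orders.yr
10 | frank | 1 | 1 | 9 | 2
10 | frank | 1 | 1 | 2 | 1
10 | frank | 1 | 1 | 2 | 2
90 | eve | 7 | 7 | 90 | 60
3 | frank | 40 | 40 | 70 | 7
After WHERE (1 rows):
cities.qty | cities.name | cities.id | orders.id | orders.price | orders.yr
90 | eve | 7 | 7 | 90 | 60
After GROUP BY (1 rows):
cities.qty | n
90 | 1

== RESULT ==
cities.qty | n
90 | 1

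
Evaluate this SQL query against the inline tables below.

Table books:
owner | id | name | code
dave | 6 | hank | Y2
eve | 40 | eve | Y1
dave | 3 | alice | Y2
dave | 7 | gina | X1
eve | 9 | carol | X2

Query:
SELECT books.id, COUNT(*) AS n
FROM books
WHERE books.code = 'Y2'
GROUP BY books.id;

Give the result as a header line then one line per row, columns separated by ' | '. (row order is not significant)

== RESULT ==
books.id | n
6 | 1
3 | 1

Derivation:
After WHERE (2 rows):
books.owner | books.id | books.name | books.code
dave | 6 | hank | Y2
dave | 3 | alice | Y2
After GROUP BY (2 rows):
books.id | n
6 | 1
3 | 1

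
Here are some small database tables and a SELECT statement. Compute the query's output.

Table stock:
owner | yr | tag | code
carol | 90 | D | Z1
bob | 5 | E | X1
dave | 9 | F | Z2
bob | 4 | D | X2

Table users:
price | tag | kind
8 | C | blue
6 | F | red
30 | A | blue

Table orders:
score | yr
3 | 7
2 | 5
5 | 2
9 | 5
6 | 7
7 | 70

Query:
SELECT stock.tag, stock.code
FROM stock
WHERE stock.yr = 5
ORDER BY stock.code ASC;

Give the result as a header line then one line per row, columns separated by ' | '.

== RESULT ==
stock.tag | stock.code
E | X1

Derivation:
After WHERE (1 rows):
stock.owner | stock.yr | stock.tag | stock.code
bob | 5 | E | X1
After SELECT (1 rows):
stock.tag | stock.code
E | X1
After ORDER BY (1 rows):
stock.tag | stock.code
E | X1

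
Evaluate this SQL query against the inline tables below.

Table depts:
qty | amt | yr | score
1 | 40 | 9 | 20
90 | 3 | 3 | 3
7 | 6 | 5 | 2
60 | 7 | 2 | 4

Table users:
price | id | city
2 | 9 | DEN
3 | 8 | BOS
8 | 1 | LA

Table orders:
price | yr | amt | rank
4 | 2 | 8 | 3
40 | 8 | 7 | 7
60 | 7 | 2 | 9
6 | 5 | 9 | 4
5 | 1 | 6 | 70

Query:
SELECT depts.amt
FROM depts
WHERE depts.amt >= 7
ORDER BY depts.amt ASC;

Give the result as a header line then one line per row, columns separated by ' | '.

== RESULT ==
depts.amt
7
40

Derivation:
After WHERE (2 rows):
depts.qty | depts.amt | depts.yr | depts.score
1 | 40 | 9 | 20
60 | 7 | 2 | 4
After SELECT (2 rows):
depts.amt
40
7
After ORDER BY (2 rows):
depts.amt
7
40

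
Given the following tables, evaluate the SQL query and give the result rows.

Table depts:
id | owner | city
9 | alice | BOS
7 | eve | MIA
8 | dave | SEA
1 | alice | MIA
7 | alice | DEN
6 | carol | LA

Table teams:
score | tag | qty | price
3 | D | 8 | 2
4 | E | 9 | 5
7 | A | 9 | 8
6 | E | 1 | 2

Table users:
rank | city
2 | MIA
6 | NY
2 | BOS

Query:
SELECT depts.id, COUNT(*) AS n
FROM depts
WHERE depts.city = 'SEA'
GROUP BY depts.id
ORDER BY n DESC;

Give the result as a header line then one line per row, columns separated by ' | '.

After WHERE (1 rows):
depts.id | depts.owner | depts.city
8 | dave | SEA
After GROUP BY (1 rows):
depts.id | n
8 | 1
After ORDER BY (1 rows):
depts.id | n
8 | 1

== RESULT ==
depts.id | n
8 | 1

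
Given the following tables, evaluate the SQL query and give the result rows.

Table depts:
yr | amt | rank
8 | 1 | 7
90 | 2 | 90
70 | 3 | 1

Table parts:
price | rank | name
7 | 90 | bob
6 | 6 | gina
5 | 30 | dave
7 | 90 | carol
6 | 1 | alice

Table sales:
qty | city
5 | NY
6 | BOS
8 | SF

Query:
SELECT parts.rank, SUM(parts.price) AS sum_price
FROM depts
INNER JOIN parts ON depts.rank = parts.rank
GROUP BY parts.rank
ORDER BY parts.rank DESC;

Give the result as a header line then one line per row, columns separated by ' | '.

== RESULT ==
parts.rank | sum_price
90 | 14
1 | 6

Derivation:
After JOIN parts (3 rows):
depts.yr | depts.amt | depts.rank | parts.price | parts.rank | parts.name
90 | 2 | 90 | 7 | 90 | bob
90 | 2 | 90 | 7 | 90 | carol
70 | 3 | 1 | 6 | 1 | alice
After GROUP BY (2 rows):
parts.rank | sum_price
90 | 14
1 | 6
After ORDER BY (2 rows):
parts.rank | sum_price
90 | 14
1 | 6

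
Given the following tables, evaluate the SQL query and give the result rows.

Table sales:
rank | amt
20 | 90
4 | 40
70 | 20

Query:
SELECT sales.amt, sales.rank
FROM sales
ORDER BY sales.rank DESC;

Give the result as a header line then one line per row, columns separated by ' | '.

== RESULT ==
sales.amt | sales.rank
20 | 70
90 | 20
40 | 4

Derivation:
After SELECT (3 rows):
sales.amt | sales.rank
90 | 20
40 | 4
20 | 70
After ORDER BY (3 rows):
sales.amt | sales.rank
20 | 70
90 | 20
40 | 4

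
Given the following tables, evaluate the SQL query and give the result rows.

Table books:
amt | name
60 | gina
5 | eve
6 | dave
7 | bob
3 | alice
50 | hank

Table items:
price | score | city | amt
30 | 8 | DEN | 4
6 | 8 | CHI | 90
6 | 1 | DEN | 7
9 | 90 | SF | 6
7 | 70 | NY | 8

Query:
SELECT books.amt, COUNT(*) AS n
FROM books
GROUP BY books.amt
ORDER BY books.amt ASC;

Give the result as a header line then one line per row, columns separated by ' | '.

== RESULT ==
books.amt | n
3 | 1
5 | 1
6 | 1
7 | 1
50 | 1
60 | 1

Derivation:
After GROUP BY (6 rows):
books.amt | n
60 | 1
5 | 1
6 | 1
7 | 1
3 | 1
50 | 1
After ORDER BY (6 rows):
books.amt | n
3 | 1
5 | 1
6 | 1
7 | 1
50 | 1
60 | 1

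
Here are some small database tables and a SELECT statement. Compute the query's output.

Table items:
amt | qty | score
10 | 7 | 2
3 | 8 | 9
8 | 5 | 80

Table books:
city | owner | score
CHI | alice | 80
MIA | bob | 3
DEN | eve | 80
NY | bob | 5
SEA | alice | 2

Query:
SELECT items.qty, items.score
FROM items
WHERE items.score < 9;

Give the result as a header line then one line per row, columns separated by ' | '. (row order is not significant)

After WHERE (1 rows):
items.amt | items.qty | items.score
10 | 7 | 2
After SELECT (1 rows):
items.qty | items.score
7 | 2

== RESULT ==
items.qty | items.score
7 | 2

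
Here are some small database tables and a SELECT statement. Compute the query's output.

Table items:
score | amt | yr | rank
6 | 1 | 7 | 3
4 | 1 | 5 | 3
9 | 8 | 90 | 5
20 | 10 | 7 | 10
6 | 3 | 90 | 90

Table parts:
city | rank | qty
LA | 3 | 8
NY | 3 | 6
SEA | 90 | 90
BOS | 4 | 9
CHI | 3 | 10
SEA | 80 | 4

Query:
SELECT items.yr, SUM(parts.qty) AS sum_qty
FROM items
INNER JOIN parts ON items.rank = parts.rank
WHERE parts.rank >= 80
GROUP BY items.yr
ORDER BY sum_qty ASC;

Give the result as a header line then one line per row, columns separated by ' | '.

== RESULT ==
items.yr | sum_qty
90 | 90

Derivation:
After JOIN parts (7 rows):
items.score | items.amt | items.yr | items.rank | parts.city | parts.rank | parts.qty
6 | 1 | 7 | 3 | LA | 3 | 8
6 | 1 | 7 | 3 | NY | 3 | 6
6 | 1 | 7 | 3 | CHI | 3 | 10
4 | 1 | 5 | 3 | LA | 3 | 8
4 | 1 | 5 | 3 | NY | 3 | 6
4 | 1 | 5 | 3 | CHI | 3 | 10
6 | 3 | 90 | 90 | SEA | 90 | 90
After WHERE (1 rows):
items.score | items.amt | items.yr | items.rank | parts.city | parts.rank | parts.qty
6 | 3 | 90 | 90 | SEA | 90 | 90
After GROUP BY (1 rows):
items.yr | sum_qty
90 | 90
After ORDER BY (1 rows):
items.yr | sum_qty
90 | 90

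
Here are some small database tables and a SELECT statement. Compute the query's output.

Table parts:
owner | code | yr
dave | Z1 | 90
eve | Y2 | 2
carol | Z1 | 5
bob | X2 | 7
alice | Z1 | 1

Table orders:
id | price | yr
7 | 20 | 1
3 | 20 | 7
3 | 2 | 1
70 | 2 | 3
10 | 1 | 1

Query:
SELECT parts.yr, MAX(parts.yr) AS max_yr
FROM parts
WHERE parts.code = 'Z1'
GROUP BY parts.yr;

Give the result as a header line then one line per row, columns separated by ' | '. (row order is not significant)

== RESULT ==
parts.yr | max_yr
90 | 90
5 | 5
1 | 1

Derivation:
After WHERE (3 rows):
parts.owner | parts.code | parts.yr
dave | Z1 | 90
carol | Z1 | 5
alice | Z1 | 1
After GROUP BY (3 rows):
parts.yr | max_yr
90 | 90
5 | 5
1 | 1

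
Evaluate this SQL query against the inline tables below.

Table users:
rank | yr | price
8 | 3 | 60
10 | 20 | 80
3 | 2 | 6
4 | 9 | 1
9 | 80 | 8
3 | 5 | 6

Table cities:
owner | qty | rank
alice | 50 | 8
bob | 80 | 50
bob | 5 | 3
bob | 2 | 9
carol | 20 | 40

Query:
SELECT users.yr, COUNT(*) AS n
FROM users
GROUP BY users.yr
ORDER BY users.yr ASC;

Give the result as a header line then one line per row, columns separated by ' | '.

After GROUP BY (6 rows):
users.yr | n
3 | 1
20 | 1
2 | 1
9 | 1
80 | 1
5 | 1
After ORDER BY (6 rows):
users.yr | n
2 | 1
3 | 1
5 | 1
9 | 1
20 | 1
80 | 1

== RESULT ==
users.yr | n
2 | 1
3 | 1
5 | 1
9 | 1
20 | 1
80 | 1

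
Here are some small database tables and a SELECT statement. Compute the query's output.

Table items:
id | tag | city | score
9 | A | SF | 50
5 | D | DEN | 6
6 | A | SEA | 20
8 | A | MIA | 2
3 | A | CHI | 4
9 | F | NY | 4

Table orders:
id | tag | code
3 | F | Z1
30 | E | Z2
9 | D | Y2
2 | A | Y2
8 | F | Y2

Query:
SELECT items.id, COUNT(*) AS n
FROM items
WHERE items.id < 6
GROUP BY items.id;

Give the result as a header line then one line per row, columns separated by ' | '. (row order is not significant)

== RESULT ==
items.id | n
5 | 1
3 | 1

Derivation:
After WHERE (2 rows):
items.id | items.tag | items.city | items.score
5 | D | DEN | 6
3 | A | CHI | 4
After GROUP BY (2 rows):
items.id | n
5 | 1
3 | 1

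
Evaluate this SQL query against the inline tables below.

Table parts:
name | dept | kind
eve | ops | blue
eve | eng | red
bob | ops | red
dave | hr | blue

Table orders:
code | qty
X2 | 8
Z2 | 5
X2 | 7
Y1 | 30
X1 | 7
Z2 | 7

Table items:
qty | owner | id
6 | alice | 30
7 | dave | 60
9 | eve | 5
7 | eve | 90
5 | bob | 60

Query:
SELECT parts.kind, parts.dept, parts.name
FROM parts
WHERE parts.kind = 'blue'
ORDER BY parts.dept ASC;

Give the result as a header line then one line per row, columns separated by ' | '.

== RESULT ==
parts.kind | parts.dept | parts.name
blue | hr | dave
blue | ops | eve

Derivation:
After WHERE (2 rows):
parts.name | parts.dept | parts.kind
eve | ops | blue
dave | hr | blue
After SELECT (2 rows):
parts.kind | parts.dept | parts.name
blue | ops | eve
blue | hr | dave
After ORDER BY (2 rows):
parts.kind | parts.dept | parts.name
blue | hr | dave
blue | ops | eve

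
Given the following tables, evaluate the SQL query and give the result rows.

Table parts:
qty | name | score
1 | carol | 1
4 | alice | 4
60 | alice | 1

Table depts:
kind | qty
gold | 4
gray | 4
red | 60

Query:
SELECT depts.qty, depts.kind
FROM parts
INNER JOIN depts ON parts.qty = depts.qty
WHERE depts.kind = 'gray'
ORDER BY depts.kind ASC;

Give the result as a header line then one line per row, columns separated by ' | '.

After JOIN depts (3 rows):
parts.qty | parts.name | parts.score | depts.kind | depts.qty
4 | alice | 4 | gold | 4
4 | alice | 4 | gray | 4
60 | alice | 1 | red | 60
After WHERE (1 rows):
parts.qty | parts.name | parts.score | depts.kind | depts.qty
4 | alice | 4 | gray | 4
After SELECT (1 rows):
depts.qty | depts.kind
4 | gray
After ORDER BY (1 rows):
depts.qty | depts.kind
4 | gray

== RESULT ==
depts.qty | depts.kind
4 | gray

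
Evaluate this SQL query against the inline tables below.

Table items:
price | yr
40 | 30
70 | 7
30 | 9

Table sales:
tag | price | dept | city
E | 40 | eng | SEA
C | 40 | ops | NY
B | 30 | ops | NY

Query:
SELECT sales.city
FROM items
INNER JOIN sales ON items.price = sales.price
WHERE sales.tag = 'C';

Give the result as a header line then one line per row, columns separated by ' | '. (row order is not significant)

== RESULT ==
sales.city
NY

Derivation:
After JOIN sales (3 rows):
items.price | items.yr | sales.tag | sales.price | sales.dept | sales.city
40 | 30 | E | 40 | eng | SEA
40 | 30 | C | 40 | ops | NY
30 | 9 | B | 30 | ops | NY
After WHERE (1 rows):
items.price | items.yr | sales.tag | sales.price | sales.dept | sales.city
40 | 30 | C | 40 | ops | NY
After SELECT (1 rows):
sales.city
NY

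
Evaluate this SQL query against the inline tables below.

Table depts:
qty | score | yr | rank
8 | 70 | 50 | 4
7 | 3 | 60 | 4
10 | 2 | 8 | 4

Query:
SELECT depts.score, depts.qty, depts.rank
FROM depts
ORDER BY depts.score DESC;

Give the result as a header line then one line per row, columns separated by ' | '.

After SELECT (3 rows):
depts.score | depts.qty | depts.rank
70 | 8 | 4
3 | 7 | 4
2 | 10 | 4
After ORDER BY (3 rows):
depts.score | depts.qty | depts.rank
70 | 8 | 4
3 | 7 | 4
2 | 10 | 4

== RESULT ==
depts.score | depts.qty | depts.rank
70 | 8 | 4
3 | 7 | 4
2 | 10 | 4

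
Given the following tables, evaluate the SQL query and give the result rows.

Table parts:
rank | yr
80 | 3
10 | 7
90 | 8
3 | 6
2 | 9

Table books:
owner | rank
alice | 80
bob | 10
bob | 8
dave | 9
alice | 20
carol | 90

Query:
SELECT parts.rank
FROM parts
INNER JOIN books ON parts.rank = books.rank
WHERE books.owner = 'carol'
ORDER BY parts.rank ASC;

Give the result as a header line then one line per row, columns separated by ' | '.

== RESULT ==
parts.rank
90

Derivation:
After JOIN books (3 rows):
parts.rank | parts.yr | books.owner | books.rank
80 | 3 | alice | 80
10 | 7 | bob | 10
90 | 8 | carol | 90
After WHERE (1 rows):
parts.rank | parts.yr | books.owner | books.rank
90 | 8 | carol | 90
After SELECT (1 rows):
parts.rank
90
After ORDER BY (1 rows):
parts.rank
90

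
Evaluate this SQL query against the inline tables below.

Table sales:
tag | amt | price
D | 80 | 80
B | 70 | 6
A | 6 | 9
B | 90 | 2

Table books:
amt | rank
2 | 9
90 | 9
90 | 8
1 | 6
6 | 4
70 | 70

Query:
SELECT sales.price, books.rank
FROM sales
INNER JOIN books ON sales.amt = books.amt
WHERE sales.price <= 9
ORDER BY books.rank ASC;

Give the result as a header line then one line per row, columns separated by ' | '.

After JOIN books (4 rows):
sales.tag | sales.amt | sales.price | books.amt | books.rank
B | 70 | 6 | 70 | 70
A | 6 | 9 | 6 | 4
B | 90 | 2 | 90 | 9
B | 90 | 2 | 90 | 8
After WHERE (4 rows):
sales.tag | sales.amt | sales.price | books.amt | books.rank
B | 70 | 6 | 70 | 70
A | 6 | 9 | 6 | 4
B | 90 | 2 | 90 | 9
B | 90 | 2 | 90 | 8
After SELECT (4 rows):
sales.price | books.rank
6 | 70
9 | 4
2 | 9
2 | 8
After ORDER BY (4 rows):
sales.price | books.rank
9 | 4
2 | 8
2 | 9
6 | 70

== RESULT ==
sales.price | books.rank
9 | 4
2 | 8
2 | 9
6 | 70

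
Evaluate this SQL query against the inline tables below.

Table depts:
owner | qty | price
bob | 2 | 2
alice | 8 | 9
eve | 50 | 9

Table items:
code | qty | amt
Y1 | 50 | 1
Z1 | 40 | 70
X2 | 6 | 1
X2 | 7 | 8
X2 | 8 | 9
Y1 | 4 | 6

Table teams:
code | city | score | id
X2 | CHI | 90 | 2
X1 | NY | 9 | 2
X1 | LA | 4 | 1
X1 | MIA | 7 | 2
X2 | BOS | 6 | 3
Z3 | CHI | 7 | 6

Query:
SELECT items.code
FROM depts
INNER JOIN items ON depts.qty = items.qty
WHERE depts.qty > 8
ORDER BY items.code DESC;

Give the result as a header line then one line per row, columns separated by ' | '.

== RESULT ==
items.code
Y1

Derivation:
After JOIN items (2 rows):
depts.owner | depts.qty | depts.price | items.code | items.qty | items.amt
alice | 8 | 9 | X2 | 8 | 9
eve | 50 | 9 | Y1 | 50 | 1
After WHERE (1 rows):
depts.owner | depts.qty | depts.price | items.code | items.qty | items.amt
eve | 50 | 9 | Y1 | 50 | 1
After SELECT (1 rows):
items.code
Y1
After ORDER BY (1 rows):
items.code
Y1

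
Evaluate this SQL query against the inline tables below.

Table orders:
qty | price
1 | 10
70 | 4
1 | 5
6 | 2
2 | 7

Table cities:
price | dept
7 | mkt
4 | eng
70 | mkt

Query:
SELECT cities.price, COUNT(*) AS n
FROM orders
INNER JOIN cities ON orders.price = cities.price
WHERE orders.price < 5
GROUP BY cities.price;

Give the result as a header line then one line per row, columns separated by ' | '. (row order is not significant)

== RESULT ==
cities.price | n
4 | 1

Derivation:
After JOIN cities (2 rows):
orders.qty | orders.price | cities.price | cities.dept
70 | 4 | 4 | eng
2 | 7 | 7 | mkt
After WHERE (1 rows):
orders.qty | orders.price | cities.price | cities.dept
70 | 4 | 4 | eng
After GROUP BY (1 rows):
cities.price | n
4 | 1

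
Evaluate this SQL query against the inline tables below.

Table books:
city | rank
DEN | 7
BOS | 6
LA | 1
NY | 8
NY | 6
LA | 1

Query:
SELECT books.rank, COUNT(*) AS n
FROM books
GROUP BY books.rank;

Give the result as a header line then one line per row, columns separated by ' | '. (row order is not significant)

== RESULT ==
books.rank | n
7 | 1
6 | 2
1 | 2
8 | 1

Derivation:
After GROUP BY (4 rows):
books.rank | n
7 | 1
6 | 2
1 | 2
8 | 1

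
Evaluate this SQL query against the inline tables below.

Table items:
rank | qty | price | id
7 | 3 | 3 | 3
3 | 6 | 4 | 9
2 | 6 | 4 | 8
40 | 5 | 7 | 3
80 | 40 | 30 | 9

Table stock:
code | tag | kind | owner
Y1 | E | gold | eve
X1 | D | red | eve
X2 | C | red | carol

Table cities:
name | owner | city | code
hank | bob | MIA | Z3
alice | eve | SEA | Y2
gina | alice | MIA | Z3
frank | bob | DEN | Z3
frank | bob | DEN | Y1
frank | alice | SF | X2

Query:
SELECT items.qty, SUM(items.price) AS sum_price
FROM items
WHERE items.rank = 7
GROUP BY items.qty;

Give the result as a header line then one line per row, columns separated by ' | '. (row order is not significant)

== RESULT ==
items.qty | sum_price
3 | 3

Derivation:
After WHERE (1 rows):
items.rank | items.qty | items.price | items.id
7 | 3 | 3 | 3
After GROUP BY (1 rows):
items.qty | sum_price
3 | 3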